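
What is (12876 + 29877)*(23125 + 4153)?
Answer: 1166216334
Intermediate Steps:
(12876 + 29877)*(23125 + 4153) = 42753*27278 = 1166216334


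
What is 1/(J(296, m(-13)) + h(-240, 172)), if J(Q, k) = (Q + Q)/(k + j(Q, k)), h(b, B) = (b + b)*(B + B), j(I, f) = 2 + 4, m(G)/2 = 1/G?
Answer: -19/3135356 ≈ -6.0599e-6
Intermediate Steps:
m(G) = 2/G
j(I, f) = 6
h(b, B) = 4*B*b (h(b, B) = (2*b)*(2*B) = 4*B*b)
J(Q, k) = 2*Q/(6 + k) (J(Q, k) = (Q + Q)/(k + 6) = (2*Q)/(6 + k) = 2*Q/(6 + k))
1/(J(296, m(-13)) + h(-240, 172)) = 1/(2*296/(6 + 2/(-13)) + 4*172*(-240)) = 1/(2*296/(6 + 2*(-1/13)) - 165120) = 1/(2*296/(6 - 2/13) - 165120) = 1/(2*296/(76/13) - 165120) = 1/(2*296*(13/76) - 165120) = 1/(1924/19 - 165120) = 1/(-3135356/19) = -19/3135356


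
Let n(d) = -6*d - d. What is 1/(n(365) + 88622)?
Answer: 1/86067 ≈ 1.1619e-5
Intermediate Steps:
n(d) = -7*d
1/(n(365) + 88622) = 1/(-7*365 + 88622) = 1/(-2555 + 88622) = 1/86067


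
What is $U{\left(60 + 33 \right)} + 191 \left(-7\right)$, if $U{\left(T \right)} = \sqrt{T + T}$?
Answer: $-1337 + \sqrt{186} \approx -1323.4$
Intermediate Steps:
$U{\left(T \right)} = \sqrt{2} \sqrt{T}$ ($U{\left(T \right)} = \sqrt{2 T} = \sqrt{2} \sqrt{T}$)
$U{\left(60 + 33 \right)} + 191 \left(-7\right) = \sqrt{2} \sqrt{60 + 33} + 191 \left(-7\right) = \sqrt{2} \sqrt{93} - 1337 = \sqrt{186} - 1337 = -1337 + \sqrt{186}$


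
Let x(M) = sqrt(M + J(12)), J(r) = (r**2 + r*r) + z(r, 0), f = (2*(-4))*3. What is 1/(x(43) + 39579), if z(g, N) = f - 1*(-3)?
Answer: 39579/1566496931 - sqrt(310)/1566496931 ≈ 2.5255e-5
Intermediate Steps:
f = -24 (f = -8*3 = -24)
z(g, N) = -21 (z(g, N) = -24 - 1*(-3) = -24 + 3 = -21)
J(r) = -21 + 2*r**2 (J(r) = (r**2 + r*r) - 21 = (r**2 + r**2) - 21 = 2*r**2 - 21 = -21 + 2*r**2)
x(M) = sqrt(267 + M) (x(M) = sqrt(M + (-21 + 2*12**2)) = sqrt(M + (-21 + 2*144)) = sqrt(M + (-21 + 288)) = sqrt(M + 267) = sqrt(267 + M))
1/(x(43) + 39579) = 1/(sqrt(267 + 43) + 39579) = 1/(sqrt(310) + 39579) = 1/(39579 + sqrt(310))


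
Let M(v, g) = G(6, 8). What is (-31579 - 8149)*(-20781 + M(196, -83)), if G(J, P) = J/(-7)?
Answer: 5779351344/7 ≈ 8.2562e+8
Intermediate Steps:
G(J, P) = -J/7 (G(J, P) = J*(-⅐) = -J/7)
M(v, g) = -6/7 (M(v, g) = -⅐*6 = -6/7)
(-31579 - 8149)*(-20781 + M(196, -83)) = (-31579 - 8149)*(-20781 - 6/7) = -39728*(-145473/7) = 5779351344/7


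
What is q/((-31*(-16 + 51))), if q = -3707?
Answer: 3707/1085 ≈ 3.4166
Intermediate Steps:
q/((-31*(-16 + 51))) = -3707*(-1/(31*(-16 + 51))) = -3707/((-31*35)) = -3707/(-1085) = -3707*(-1/1085) = 3707/1085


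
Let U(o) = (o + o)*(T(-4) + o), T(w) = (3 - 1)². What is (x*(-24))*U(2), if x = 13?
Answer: -7488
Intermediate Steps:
T(w) = 4 (T(w) = 2² = 4)
U(o) = 2*o*(4 + o) (U(o) = (o + o)*(4 + o) = (2*o)*(4 + o) = 2*o*(4 + o))
(x*(-24))*U(2) = (13*(-24))*(2*2*(4 + 2)) = -624*2*6 = -312*24 = -7488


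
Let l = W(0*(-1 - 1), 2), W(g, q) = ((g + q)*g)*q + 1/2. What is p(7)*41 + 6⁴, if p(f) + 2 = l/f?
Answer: 17037/14 ≈ 1216.9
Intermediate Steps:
W(g, q) = ½ + g*q*(g + q) (W(g, q) = (g*(g + q))*q + ½ = g*q*(g + q) + ½ = ½ + g*q*(g + q))
l = ½ (l = ½ + (0*(-1 - 1))*2² + 2*(0*(-1 - 1))² = ½ + (0*(-2))*4 + 2*(0*(-2))² = ½ + 0*4 + 2*0² = ½ + 0 + 2*0 = ½ + 0 + 0 = ½ ≈ 0.50000)
p(f) = -2 + 1/(2*f)
p(7)*41 + 6⁴ = (-2 + (½)/7)*41 + 6⁴ = (-2 + (½)*(⅐))*41 + 1296 = (-2 + 1/14)*41 + 1296 = -27/14*41 + 1296 = -1107/14 + 1296 = 17037/14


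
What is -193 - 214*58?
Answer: -12605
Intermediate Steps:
-193 - 214*58 = -193 - 12412 = -12605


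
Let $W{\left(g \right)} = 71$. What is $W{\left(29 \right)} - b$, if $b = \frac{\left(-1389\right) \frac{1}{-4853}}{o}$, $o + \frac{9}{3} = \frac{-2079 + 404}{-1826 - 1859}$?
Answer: $\frac{9663043}{135884} \approx 71.112$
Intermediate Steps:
$o = - \frac{28}{11}$ ($o = -3 + \frac{-2079 + 404}{-1826 - 1859} = -3 - \frac{1675}{-3685} = -3 - - \frac{5}{11} = -3 + \frac{5}{11} = - \frac{28}{11} \approx -2.5455$)
$b = - \frac{15279}{135884}$ ($b = \frac{\left(-1389\right) \frac{1}{-4853}}{- \frac{28}{11}} = \left(-1389\right) \left(- \frac{1}{4853}\right) \left(- \frac{11}{28}\right) = \frac{1389}{4853} \left(- \frac{11}{28}\right) = - \frac{15279}{135884} \approx -0.11244$)
$W{\left(29 \right)} - b = 71 - - \frac{15279}{135884} = 71 + \frac{15279}{135884} = \frac{9663043}{135884}$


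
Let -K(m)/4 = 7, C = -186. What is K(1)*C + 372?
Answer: 5580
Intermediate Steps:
K(m) = -28 (K(m) = -4*7 = -28)
K(1)*C + 372 = -28*(-186) + 372 = 5208 + 372 = 5580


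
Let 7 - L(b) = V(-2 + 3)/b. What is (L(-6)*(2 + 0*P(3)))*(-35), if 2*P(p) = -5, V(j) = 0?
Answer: -490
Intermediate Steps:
P(p) = -5/2 (P(p) = (1/2)*(-5) = -5/2)
L(b) = 7 (L(b) = 7 - 0/b = 7 - 1*0 = 7 + 0 = 7)
(L(-6)*(2 + 0*P(3)))*(-35) = (7*(2 + 0*(-5/2)))*(-35) = (7*(2 + 0))*(-35) = (7*2)*(-35) = 14*(-35) = -490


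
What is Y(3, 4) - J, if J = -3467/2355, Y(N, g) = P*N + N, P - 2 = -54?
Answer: -356848/2355 ≈ -151.53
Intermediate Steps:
P = -52 (P = 2 - 54 = -52)
Y(N, g) = -51*N (Y(N, g) = -52*N + N = -51*N)
J = -3467/2355 (J = -3467*1/2355 = -3467/2355 ≈ -1.4722)
Y(3, 4) - J = -51*3 - 1*(-3467/2355) = -153 + 3467/2355 = -356848/2355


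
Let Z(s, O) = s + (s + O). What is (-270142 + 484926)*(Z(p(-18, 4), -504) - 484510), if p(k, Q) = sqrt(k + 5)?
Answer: -104173246976 + 429568*I*sqrt(13) ≈ -1.0417e+11 + 1.5488e+6*I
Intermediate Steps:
p(k, Q) = sqrt(5 + k)
Z(s, O) = O + 2*s (Z(s, O) = s + (O + s) = O + 2*s)
(-270142 + 484926)*(Z(p(-18, 4), -504) - 484510) = (-270142 + 484926)*((-504 + 2*sqrt(5 - 18)) - 484510) = 214784*((-504 + 2*sqrt(-13)) - 484510) = 214784*((-504 + 2*(I*sqrt(13))) - 484510) = 214784*((-504 + 2*I*sqrt(13)) - 484510) = 214784*(-485014 + 2*I*sqrt(13)) = -104173246976 + 429568*I*sqrt(13)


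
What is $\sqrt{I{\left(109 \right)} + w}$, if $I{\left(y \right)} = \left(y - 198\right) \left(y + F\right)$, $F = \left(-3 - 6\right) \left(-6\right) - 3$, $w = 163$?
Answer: $i \sqrt{14077} \approx 118.65 i$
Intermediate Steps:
$F = 51$ ($F = \left(-3 - 6\right) \left(-6\right) - 3 = \left(-9\right) \left(-6\right) - 3 = 54 - 3 = 51$)
$I{\left(y \right)} = \left(-198 + y\right) \left(51 + y\right)$ ($I{\left(y \right)} = \left(y - 198\right) \left(y + 51\right) = \left(-198 + y\right) \left(51 + y\right)$)
$\sqrt{I{\left(109 \right)} + w} = \sqrt{\left(-10098 + 109^{2} - 16023\right) + 163} = \sqrt{\left(-10098 + 11881 - 16023\right) + 163} = \sqrt{-14240 + 163} = \sqrt{-14077} = i \sqrt{14077}$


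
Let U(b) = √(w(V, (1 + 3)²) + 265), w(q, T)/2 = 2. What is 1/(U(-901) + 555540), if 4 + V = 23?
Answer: 555540/308624691331 - √269/308624691331 ≈ 1.8000e-6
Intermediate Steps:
V = 19 (V = -4 + 23 = 19)
w(q, T) = 4 (w(q, T) = 2*2 = 4)
U(b) = √269 (U(b) = √(4 + 265) = √269)
1/(U(-901) + 555540) = 1/(√269 + 555540) = 1/(555540 + √269)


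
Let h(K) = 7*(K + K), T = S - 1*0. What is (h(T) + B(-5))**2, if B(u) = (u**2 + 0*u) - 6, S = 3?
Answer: 3721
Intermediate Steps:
B(u) = -6 + u**2 (B(u) = (u**2 + 0) - 6 = u**2 - 6 = -6 + u**2)
T = 3 (T = 3 - 1*0 = 3 + 0 = 3)
h(K) = 14*K (h(K) = 7*(2*K) = 14*K)
(h(T) + B(-5))**2 = (14*3 + (-6 + (-5)**2))**2 = (42 + (-6 + 25))**2 = (42 + 19)**2 = 61**2 = 3721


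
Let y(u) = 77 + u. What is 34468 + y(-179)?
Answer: 34366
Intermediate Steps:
34468 + y(-179) = 34468 + (77 - 179) = 34468 - 102 = 34366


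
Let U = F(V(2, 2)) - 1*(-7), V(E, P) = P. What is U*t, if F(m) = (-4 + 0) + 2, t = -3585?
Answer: -17925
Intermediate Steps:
F(m) = -2 (F(m) = -4 + 2 = -2)
U = 5 (U = -2 - 1*(-7) = -2 + 7 = 5)
U*t = 5*(-3585) = -17925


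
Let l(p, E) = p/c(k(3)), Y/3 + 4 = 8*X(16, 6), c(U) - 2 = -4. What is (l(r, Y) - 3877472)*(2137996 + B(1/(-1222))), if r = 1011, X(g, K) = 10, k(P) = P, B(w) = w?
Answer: -20263449328516005/2444 ≈ -8.2911e+12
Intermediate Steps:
c(U) = -2 (c(U) = 2 - 4 = -2)
Y = 228 (Y = -12 + 3*(8*10) = -12 + 3*80 = -12 + 240 = 228)
l(p, E) = -p/2 (l(p, E) = p/(-2) = p*(-½) = -p/2)
(l(r, Y) - 3877472)*(2137996 + B(1/(-1222))) = (-½*1011 - 3877472)*(2137996 + 1/(-1222)) = (-1011/2 - 3877472)*(2137996 - 1/1222) = -7755955/2*2612631111/1222 = -20263449328516005/2444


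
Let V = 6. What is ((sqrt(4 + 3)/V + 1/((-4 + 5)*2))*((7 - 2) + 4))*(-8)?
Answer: -36 - 12*sqrt(7) ≈ -67.749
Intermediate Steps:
((sqrt(4 + 3)/V + 1/((-4 + 5)*2))*((7 - 2) + 4))*(-8) = ((sqrt(4 + 3)/6 + 1/((-4 + 5)*2))*((7 - 2) + 4))*(-8) = ((sqrt(7)*(1/6) + (1/2)/1)*(5 + 4))*(-8) = ((sqrt(7)/6 + 1*(1/2))*9)*(-8) = ((sqrt(7)/6 + 1/2)*9)*(-8) = ((1/2 + sqrt(7)/6)*9)*(-8) = (9/2 + 3*sqrt(7)/2)*(-8) = -36 - 12*sqrt(7)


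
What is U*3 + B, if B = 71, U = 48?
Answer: 215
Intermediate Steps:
U*3 + B = 48*3 + 71 = 144 + 71 = 215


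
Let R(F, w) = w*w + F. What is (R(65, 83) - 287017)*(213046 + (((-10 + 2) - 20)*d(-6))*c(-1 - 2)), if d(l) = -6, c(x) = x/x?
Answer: -59713352482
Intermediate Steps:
c(x) = 1
R(F, w) = F + w² (R(F, w) = w² + F = F + w²)
(R(65, 83) - 287017)*(213046 + (((-10 + 2) - 20)*d(-6))*c(-1 - 2)) = ((65 + 83²) - 287017)*(213046 + (((-10 + 2) - 20)*(-6))*1) = ((65 + 6889) - 287017)*(213046 + ((-8 - 20)*(-6))*1) = (6954 - 287017)*(213046 - 28*(-6)*1) = -280063*(213046 + 168*1) = -280063*(213046 + 168) = -280063*213214 = -59713352482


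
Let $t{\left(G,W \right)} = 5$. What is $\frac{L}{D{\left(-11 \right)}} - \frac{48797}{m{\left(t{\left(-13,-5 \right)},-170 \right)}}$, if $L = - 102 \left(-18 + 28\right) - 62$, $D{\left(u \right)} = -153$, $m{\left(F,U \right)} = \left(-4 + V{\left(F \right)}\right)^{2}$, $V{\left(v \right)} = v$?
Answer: $- \frac{7464859}{153} \approx -48790.0$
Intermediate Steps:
$m{\left(F,U \right)} = \left(-4 + F\right)^{2}$
$L = -1082$ ($L = \left(-102\right) 10 - 62 = -1020 - 62 = -1082$)
$\frac{L}{D{\left(-11 \right)}} - \frac{48797}{m{\left(t{\left(-13,-5 \right)},-170 \right)}} = - \frac{1082}{-153} - \frac{48797}{\left(-4 + 5\right)^{2}} = \left(-1082\right) \left(- \frac{1}{153}\right) - \frac{48797}{1^{2}} = \frac{1082}{153} - \frac{48797}{1} = \frac{1082}{153} - 48797 = - \frac{7464859}{153}$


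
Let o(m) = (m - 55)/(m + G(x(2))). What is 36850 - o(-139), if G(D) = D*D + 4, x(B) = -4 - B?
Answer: 3647956/99 ≈ 36848.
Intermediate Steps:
G(D) = 4 + D² (G(D) = D² + 4 = 4 + D²)
o(m) = (-55 + m)/(40 + m) (o(m) = (m - 55)/(m + (4 + (-4 - 1*2)²)) = (-55 + m)/(m + (4 + (-4 - 2)²)) = (-55 + m)/(m + (4 + (-6)²)) = (-55 + m)/(m + (4 + 36)) = (-55 + m)/(m + 40) = (-55 + m)/(40 + m))
36850 - o(-139) = 36850 - (-55 - 139)/(40 - 139) = 36850 - (-194)/(-99) = 36850 - (-1)*(-194)/99 = 36850 - 1*194/99 = 36850 - 194/99 = 3647956/99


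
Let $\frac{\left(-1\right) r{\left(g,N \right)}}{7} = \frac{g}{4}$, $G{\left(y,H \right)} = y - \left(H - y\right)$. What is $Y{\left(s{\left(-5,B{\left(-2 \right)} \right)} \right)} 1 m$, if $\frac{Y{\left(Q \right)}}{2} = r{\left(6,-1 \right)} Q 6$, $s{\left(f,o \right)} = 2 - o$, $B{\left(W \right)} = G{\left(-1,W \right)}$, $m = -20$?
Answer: $5040$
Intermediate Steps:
$G{\left(y,H \right)} = - H + 2 y$ ($G{\left(y,H \right)} = y - \left(H - y\right) = - H + 2 y$)
$B{\left(W \right)} = -2 - W$ ($B{\left(W \right)} = - W + 2 \left(-1\right) = - W - 2 = -2 - W$)
$r{\left(g,N \right)} = - \frac{7 g}{4}$ ($r{\left(g,N \right)} = - 7 \frac{g}{4} = - \frac{7 g}{4}$)
$Y{\left(Q \right)} = - 126 Q$ ($Y{\left(Q \right)} = 2 \left(- \frac{7}{4}\right) 6 Q 6 = 2 - \frac{21 Q}{2} \cdot 6 = 2 \left(- 63 Q\right) = - 126 Q$)
$Y{\left(s{\left(-5,B{\left(-2 \right)} \right)} \right)} 1 m = - 126 \left(2 - \left(-2 - -2\right)\right) 1 \left(-20\right) = - 126 \left(2 - \left(-2 + 2\right)\right) 1 \left(-20\right) = - 126 \left(2 - 0\right) 1 \left(-20\right) = - 126 \left(2 + 0\right) 1 \left(-20\right) = \left(-126\right) 2 \cdot 1 \left(-20\right) = \left(-252\right) 1 \left(-20\right) = \left(-252\right) \left(-20\right) = 5040$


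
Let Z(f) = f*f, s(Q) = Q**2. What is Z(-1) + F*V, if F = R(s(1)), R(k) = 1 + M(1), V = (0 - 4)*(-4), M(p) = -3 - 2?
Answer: -63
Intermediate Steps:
M(p) = -5
V = 16 (V = -4*(-4) = 16)
R(k) = -4 (R(k) = 1 - 5 = -4)
F = -4
Z(f) = f**2
Z(-1) + F*V = (-1)**2 - 4*16 = 1 - 64 = -63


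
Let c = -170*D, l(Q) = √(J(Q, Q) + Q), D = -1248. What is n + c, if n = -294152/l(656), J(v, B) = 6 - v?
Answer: 212160 - 147076*√6/3 ≈ 92073.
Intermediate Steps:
l(Q) = √6 (l(Q) = √((6 - Q) + Q) = √6)
n = -147076*√6/3 (n = -294152*√6/6 = -147076*√6/3 ≈ -1.2009e+5)
c = 212160 (c = -170*(-1248) = 212160)
n + c = -147076*√6/3 + 212160 = 212160 - 147076*√6/3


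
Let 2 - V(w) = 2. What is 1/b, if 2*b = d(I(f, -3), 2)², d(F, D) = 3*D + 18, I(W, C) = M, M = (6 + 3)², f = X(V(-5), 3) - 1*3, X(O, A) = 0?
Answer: 1/288 ≈ 0.0034722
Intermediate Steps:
V(w) = 0 (V(w) = 2 - 1*2 = 2 - 2 = 0)
f = -3 (f = 0 - 1*3 = 0 - 3 = -3)
M = 81 (M = 9² = 81)
I(W, C) = 81
d(F, D) = 18 + 3*D
b = 288 (b = (18 + 3*2)²/2 = (18 + 6)²/2 = (½)*24² = (½)*576 = 288)
1/b = 1/288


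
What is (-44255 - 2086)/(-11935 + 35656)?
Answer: -15447/7907 ≈ -1.9536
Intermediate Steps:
(-44255 - 2086)/(-11935 + 35656) = -46341/23721 = -46341*1/23721 = -15447/7907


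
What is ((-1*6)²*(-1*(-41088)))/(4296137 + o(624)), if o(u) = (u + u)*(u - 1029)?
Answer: 1479168/3790697 ≈ 0.39021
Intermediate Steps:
o(u) = 2*u*(-1029 + u) (o(u) = (2*u)*(-1029 + u) = 2*u*(-1029 + u))
((-1*6)²*(-1*(-41088)))/(4296137 + o(624)) = ((-1*6)²*(-1*(-41088)))/(4296137 + 2*624*(-1029 + 624)) = ((-6)²*41088)/(4296137 + 2*624*(-405)) = (36*41088)/(4296137 - 505440) = 1479168/3790697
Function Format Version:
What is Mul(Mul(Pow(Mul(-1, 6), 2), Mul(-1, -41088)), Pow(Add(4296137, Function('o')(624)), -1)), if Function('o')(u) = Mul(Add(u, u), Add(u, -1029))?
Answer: Rational(1479168, 3790697) ≈ 0.39021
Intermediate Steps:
Function('o')(u) = Mul(2, u, Add(-1029, u)) (Function('o')(u) = Mul(Mul(2, u), Add(-1029, u)) = Mul(2, u, Add(-1029, u)))
Mul(Mul(Pow(Mul(-1, 6), 2), Mul(-1, -41088)), Pow(Add(4296137, Function('o')(624)), -1)) = Mul(Mul(Pow(Mul(-1, 6), 2), Mul(-1, -41088)), Pow(Add(4296137, Mul(2, 624, Add(-1029, 624))), -1)) = Mul(Mul(Pow(-6, 2), 41088), Pow(Add(4296137, Mul(2, 624, -405)), -1)) = Mul(Mul(36, 41088), Pow(Add(4296137, -505440), -1)) = Mul(1479168, Pow(3790697, -1)) = Mul(1479168, Rational(1, 3790697)) = Rational(1479168, 3790697)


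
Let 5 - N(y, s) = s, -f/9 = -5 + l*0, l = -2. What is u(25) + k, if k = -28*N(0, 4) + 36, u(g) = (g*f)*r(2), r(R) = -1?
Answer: -1117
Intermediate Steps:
f = 45 (f = -9*(-5 - 2*0) = -9*(-5 + 0) = -9*(-5) = 45)
N(y, s) = 5 - s
u(g) = -45*g (u(g) = (g*45)*(-1) = (45*g)*(-1) = -45*g)
k = 8 (k = -28*(5 - 1*4) + 36 = -28*(5 - 4) + 36 = -28*1 + 36 = -28 + 36 = 8)
u(25) + k = -45*25 + 8 = -1125 + 8 = -1117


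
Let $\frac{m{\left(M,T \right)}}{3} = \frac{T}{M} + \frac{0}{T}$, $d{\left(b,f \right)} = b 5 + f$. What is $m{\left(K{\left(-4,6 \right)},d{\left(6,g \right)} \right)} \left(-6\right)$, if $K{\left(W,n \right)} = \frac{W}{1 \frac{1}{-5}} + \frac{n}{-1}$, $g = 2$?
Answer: $- \frac{288}{7} \approx -41.143$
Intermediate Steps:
$K{\left(W,n \right)} = - n - 5 W$ ($K{\left(W,n \right)} = \frac{W}{1 \left(- \frac{1}{5}\right)} + n \left(-1\right) = \frac{W}{- \frac{1}{5}} - n = W \left(-5\right) - n = - 5 W - n = - n - 5 W$)
$d{\left(b,f \right)} = f + 5 b$ ($d{\left(b,f \right)} = 5 b + f = f + 5 b$)
$m{\left(M,T \right)} = \frac{3 T}{M}$ ($m{\left(M,T \right)} = 3 \left(\frac{T}{M} + \frac{0}{T}\right) = 3 \left(\frac{T}{M} + 0\right) = 3 \frac{T}{M} = \frac{3 T}{M}$)
$m{\left(K{\left(-4,6 \right)},d{\left(6,g \right)} \right)} \left(-6\right) = \frac{3 \left(2 + 5 \cdot 6\right)}{\left(-1\right) 6 - -20} \left(-6\right) = \frac{3 \left(2 + 30\right)}{-6 + 20} \left(-6\right) = 3 \cdot 32 \cdot \frac{1}{14} \left(-6\right) = \frac{48}{7} \left(-6\right) = - \frac{288}{7}$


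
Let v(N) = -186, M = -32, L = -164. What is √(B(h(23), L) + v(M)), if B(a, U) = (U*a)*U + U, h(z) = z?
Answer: √618258 ≈ 786.29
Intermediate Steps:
B(a, U) = U + a*U² (B(a, U) = a*U² + U = U + a*U²)
√(B(h(23), L) + v(M)) = √(-164*(1 - 164*23) - 186) = √(-164*(1 - 3772) - 186) = √(-164*(-3771) - 186) = √(618444 - 186) = √618258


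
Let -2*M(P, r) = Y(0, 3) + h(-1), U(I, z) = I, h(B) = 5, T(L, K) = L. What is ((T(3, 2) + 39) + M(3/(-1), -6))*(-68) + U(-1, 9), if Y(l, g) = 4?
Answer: -2551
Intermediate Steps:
M(P, r) = -9/2 (M(P, r) = -(4 + 5)/2 = -½*9 = -9/2)
((T(3, 2) + 39) + M(3/(-1), -6))*(-68) + U(-1, 9) = ((3 + 39) - 9/2)*(-68) - 1 = (42 - 9/2)*(-68) - 1 = (75/2)*(-68) - 1 = -2550 - 1 = -2551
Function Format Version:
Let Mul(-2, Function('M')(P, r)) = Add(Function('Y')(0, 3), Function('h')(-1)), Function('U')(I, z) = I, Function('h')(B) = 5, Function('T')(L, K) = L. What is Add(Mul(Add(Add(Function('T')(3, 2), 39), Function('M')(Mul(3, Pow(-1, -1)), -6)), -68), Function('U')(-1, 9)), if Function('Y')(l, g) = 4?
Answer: -2551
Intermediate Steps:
Function('M')(P, r) = Rational(-9, 2) (Function('M')(P, r) = Mul(Rational(-1, 2), Add(4, 5)) = Mul(Rational(-1, 2), 9) = Rational(-9, 2))
Add(Mul(Add(Add(Function('T')(3, 2), 39), Function('M')(Mul(3, Pow(-1, -1)), -6)), -68), Function('U')(-1, 9)) = Add(Mul(Add(Add(3, 39), Rational(-9, 2)), -68), -1) = Add(Mul(Add(42, Rational(-9, 2)), -68), -1) = Add(Mul(Rational(75, 2), -68), -1) = Add(-2550, -1) = -2551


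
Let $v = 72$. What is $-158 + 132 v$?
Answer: $9346$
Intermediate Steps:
$-158 + 132 v = -158 + 132 \cdot 72 = -158 + 9504 = 9346$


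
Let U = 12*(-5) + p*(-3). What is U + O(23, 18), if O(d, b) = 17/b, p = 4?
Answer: -1279/18 ≈ -71.056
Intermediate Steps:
U = -72 (U = 12*(-5) + 4*(-3) = -60 - 12 = -72)
U + O(23, 18) = -72 + 17/18 = -1279/18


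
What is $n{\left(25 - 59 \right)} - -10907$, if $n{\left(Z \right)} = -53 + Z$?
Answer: $10820$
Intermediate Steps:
$n{\left(25 - 59 \right)} - -10907 = \left(-53 + \left(25 - 59\right)\right) - -10907 = \left(-53 - 34\right) + 10907 = -87 + 10907 = 10820$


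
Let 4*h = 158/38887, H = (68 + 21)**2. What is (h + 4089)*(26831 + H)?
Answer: 5525880159840/38887 ≈ 1.4210e+8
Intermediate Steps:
H = 7921 (H = 89**2 = 7921)
h = 79/77774 (h = (158/38887)/4 = (158*(1/38887))/4 = (1/4)*(158/38887) = 79/77774 ≈ 0.0010158)
(h + 4089)*(26831 + H) = (79/77774 + 4089)*(26831 + 7921) = (318017965/77774)*34752 = 5525880159840/38887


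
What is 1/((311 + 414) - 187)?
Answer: 1/538 ≈ 0.0018587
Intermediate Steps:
1/((311 + 414) - 187) = 1/(725 - 187) = 1/538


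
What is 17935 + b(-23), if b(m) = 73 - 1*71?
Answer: 17937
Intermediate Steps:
b(m) = 2 (b(m) = 73 - 71 = 2)
17935 + b(-23) = 17935 + 2 = 17937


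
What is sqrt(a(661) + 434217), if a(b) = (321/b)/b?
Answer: 3*sqrt(21079836242)/661 ≈ 658.95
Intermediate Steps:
a(b) = 321/b**2
sqrt(a(661) + 434217) = sqrt(321/661**2 + 434217) = sqrt(321*(1/436921) + 434217) = sqrt(321/436921 + 434217) = sqrt(189718526178/436921) = 3*sqrt(21079836242)/661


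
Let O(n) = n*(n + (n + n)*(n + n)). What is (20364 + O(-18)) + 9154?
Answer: 6514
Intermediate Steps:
O(n) = n*(n + 4*n**2) (O(n) = n*(n + (2*n)*(2*n)) = n*(n + 4*n**2))
(20364 + O(-18)) + 9154 = (20364 + (-18)**2*(1 + 4*(-18))) + 9154 = (20364 + 324*(1 - 72)) + 9154 = (20364 + 324*(-71)) + 9154 = (20364 - 23004) + 9154 = -2640 + 9154 = 6514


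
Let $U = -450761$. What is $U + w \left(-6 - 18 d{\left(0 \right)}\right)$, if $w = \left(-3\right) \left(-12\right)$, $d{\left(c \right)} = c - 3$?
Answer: $-449033$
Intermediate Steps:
$d{\left(c \right)} = -3 + c$
$w = 36$
$U + w \left(-6 - 18 d{\left(0 \right)}\right) = -450761 + 36 \left(-6 - 18 \left(-3 + 0\right)\right) = -450761 + 36 \left(-6 - -54\right) = -450761 + 36 \left(-6 + 54\right) = -450761 + 36 \cdot 48 = -450761 + 1728 = -449033$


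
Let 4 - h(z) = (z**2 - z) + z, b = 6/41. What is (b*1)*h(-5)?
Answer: -126/41 ≈ -3.0732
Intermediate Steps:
b = 6/41 (b = 6*(1/41) = 6/41 ≈ 0.14634)
h(z) = 4 - z**2 (h(z) = 4 - ((z**2 - z) + z) = 4 - z**2)
(b*1)*h(-5) = ((6/41)*1)*(4 - 1*(-5)**2) = 6*(4 - 1*25)/41 = 6*(4 - 25)/41 = (6/41)*(-21) = -126/41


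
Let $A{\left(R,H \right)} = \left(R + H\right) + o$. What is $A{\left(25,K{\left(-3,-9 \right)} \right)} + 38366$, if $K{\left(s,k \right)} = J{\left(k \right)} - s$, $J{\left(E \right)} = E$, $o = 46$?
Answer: $38431$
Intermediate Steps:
$K{\left(s,k \right)} = k - s$
$A{\left(R,H \right)} = 46 + H + R$ ($A{\left(R,H \right)} = \left(R + H\right) + 46 = \left(H + R\right) + 46 = 46 + H + R$)
$A{\left(25,K{\left(-3,-9 \right)} \right)} + 38366 = \left(46 - 6 + 25\right) + 38366 = 65 + 38366 = 38431$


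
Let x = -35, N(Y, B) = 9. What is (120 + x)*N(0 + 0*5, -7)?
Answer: 765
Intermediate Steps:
(120 + x)*N(0 + 0*5, -7) = (120 - 35)*9 = 85*9 = 765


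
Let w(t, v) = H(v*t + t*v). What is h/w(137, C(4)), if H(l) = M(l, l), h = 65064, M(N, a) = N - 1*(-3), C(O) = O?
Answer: 65064/1099 ≈ 59.203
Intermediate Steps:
M(N, a) = 3 + N (M(N, a) = N + 3 = 3 + N)
H(l) = 3 + l
w(t, v) = 3 + 2*t*v (w(t, v) = 3 + (v*t + t*v) = 3 + (t*v + t*v) = 3 + 2*t*v)
h/w(137, C(4)) = 65064/(3 + 2*137*4) = 65064/(3 + 1096) = 65064/1099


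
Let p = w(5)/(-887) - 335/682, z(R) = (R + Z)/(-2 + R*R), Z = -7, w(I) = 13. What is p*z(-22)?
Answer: 8874319/291578188 ≈ 0.030435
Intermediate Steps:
z(R) = (-7 + R)/(-2 + R²) (z(R) = (R - 7)/(-2 + R*R) = (-7 + R)/(-2 + R²))
p = -306011/604934 (p = 13/(-887) - 335/682 = 13*(-1/887) - 335*1/682 = -13/887 - 335/682 = -306011/604934 ≈ -0.50586)
p*z(-22) = -306011*(-7 - 22)/(604934*(-2 + (-22)²)) = -306011*(-29)/(604934*(-2 + 484)) = -306011*(-29)/(604934*482) = -306011*(-29)/291578188 = -306011/604934*(-29/482) = 8874319/291578188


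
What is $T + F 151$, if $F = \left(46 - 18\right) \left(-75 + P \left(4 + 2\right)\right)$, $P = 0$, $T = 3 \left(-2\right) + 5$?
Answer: $-317101$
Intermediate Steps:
$T = -1$ ($T = -6 + 5 = -1$)
$F = -2100$ ($F = \left(46 - 18\right) \left(-75 + 0 \left(4 + 2\right)\right) = 28 \left(-75 + 0 \cdot 6\right) = 28 \left(-75 + 0\right) = 28 \left(-75\right) = -2100$)
$T + F 151 = -1 - 317100 = -317101$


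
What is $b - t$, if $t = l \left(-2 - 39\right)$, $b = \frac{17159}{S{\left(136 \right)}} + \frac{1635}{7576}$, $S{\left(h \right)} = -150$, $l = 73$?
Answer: $\frac{1635746933}{568200} \approx 2878.8$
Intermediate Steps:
$b = - \frac{64875667}{568200}$ ($b = \frac{17159}{-150} + \frac{1635}{7576} = 17159 \left(- \frac{1}{150}\right) + 1635 \cdot \frac{1}{7576} = - \frac{17159}{150} + \frac{1635}{7576} = - \frac{64875667}{568200} \approx -114.18$)
$t = -2993$ ($t = 73 \left(-2 - 39\right) = 73 \left(-41\right) = -2993$)
$b - t = - \frac{64875667}{568200} - -2993 = - \frac{64875667}{568200} + 2993 = \frac{1635746933}{568200}$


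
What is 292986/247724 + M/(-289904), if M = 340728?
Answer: 8301723/1122127789 ≈ 0.0073982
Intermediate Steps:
292986/247724 + M/(-289904) = 292986/247724 + 340728/(-289904) = 292986*(1/247724) + 340728*(-1/289904) = 146493/123862 - 42591/36238 = 8301723/1122127789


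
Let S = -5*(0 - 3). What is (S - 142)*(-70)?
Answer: 8890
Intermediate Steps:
S = 15 (S = -5*(-3) = 15)
(S - 142)*(-70) = (15 - 142)*(-70) = -127*(-70) = 8890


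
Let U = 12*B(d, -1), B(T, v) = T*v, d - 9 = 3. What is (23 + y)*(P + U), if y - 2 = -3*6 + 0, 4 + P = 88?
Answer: -420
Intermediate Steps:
P = 84 (P = -4 + 88 = 84)
d = 12 (d = 9 + 3 = 12)
U = -144 (U = 12*(12*(-1)) = 12*(-12) = -144)
y = -16 (y = 2 + (-3*6 + 0) = 2 + (-18 + 0) = 2 - 18 = -16)
(23 + y)*(P + U) = (23 - 16)*(84 - 144) = 7*(-60) = -420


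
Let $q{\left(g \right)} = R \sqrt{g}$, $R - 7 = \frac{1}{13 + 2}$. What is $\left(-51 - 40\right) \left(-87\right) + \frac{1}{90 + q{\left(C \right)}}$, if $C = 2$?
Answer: $\frac{7125420963}{900014} - \frac{795 \sqrt{2}}{900014} \approx 7917.0$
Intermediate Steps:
$R = \frac{106}{15}$ ($R = 7 + \frac{1}{13 + 2} = 7 + \frac{1}{15} = \frac{106}{15} \approx 7.0667$)
$q{\left(g \right)} = \frac{106 \sqrt{g}}{15}$
$\left(-51 - 40\right) \left(-87\right) + \frac{1}{90 + q{\left(C \right)}} = \left(-51 - 40\right) \left(-87\right) + \frac{1}{90 + \frac{106 \sqrt{2}}{15}} = \left(-91\right) \left(-87\right) + \frac{1}{90 + \frac{106 \sqrt{2}}{15}} = 7917 + \frac{1}{90 + \frac{106 \sqrt{2}}{15}}$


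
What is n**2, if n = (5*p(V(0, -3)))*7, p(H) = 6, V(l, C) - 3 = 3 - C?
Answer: 44100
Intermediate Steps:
V(l, C) = 6 - C (V(l, C) = 3 + (3 - C) = 6 - C)
n = 210 (n = (5*6)*7 = 30*7 = 210)
n**2 = 210**2 = 44100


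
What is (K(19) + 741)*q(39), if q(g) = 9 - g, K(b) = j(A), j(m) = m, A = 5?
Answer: -22380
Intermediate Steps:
K(b) = 5
(K(19) + 741)*q(39) = (5 + 741)*(9 - 1*39) = 746*(9 - 39) = 746*(-30) = -22380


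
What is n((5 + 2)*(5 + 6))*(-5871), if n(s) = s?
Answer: -452067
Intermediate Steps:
n((5 + 2)*(5 + 6))*(-5871) = ((5 + 2)*(5 + 6))*(-5871) = (7*11)*(-5871) = 77*(-5871) = -452067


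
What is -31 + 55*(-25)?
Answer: -1406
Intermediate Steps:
-31 + 55*(-25) = -31 - 1375 = -1406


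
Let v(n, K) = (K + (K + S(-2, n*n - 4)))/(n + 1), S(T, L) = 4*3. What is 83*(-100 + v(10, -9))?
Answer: -91798/11 ≈ -8345.3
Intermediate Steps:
S(T, L) = 12
v(n, K) = (12 + 2*K)/(1 + n) (v(n, K) = (K + (K + 12))/(n + 1) = (K + (12 + K))/(1 + n) = (12 + 2*K)/(1 + n))
83*(-100 + v(10, -9)) = 83*(-100 + 2*(6 - 9)/(1 + 10)) = 83*(-100 + 2*(-3)/11) = 83*(-100 + 2*(1/11)*(-3)) = 83*(-100 - 6/11) = 83*(-1106/11) = -91798/11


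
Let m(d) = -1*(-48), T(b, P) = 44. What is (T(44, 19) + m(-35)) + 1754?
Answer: 1846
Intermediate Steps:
m(d) = 48
(T(44, 19) + m(-35)) + 1754 = (44 + 48) + 1754 = 92 + 1754 = 1846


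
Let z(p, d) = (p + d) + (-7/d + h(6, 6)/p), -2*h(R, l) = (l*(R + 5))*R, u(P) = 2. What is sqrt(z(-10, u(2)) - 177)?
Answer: I*sqrt(16870)/10 ≈ 12.988*I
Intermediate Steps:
h(R, l) = -R*l*(5 + R)/2 (h(R, l) = -l*(R + 5)*R/2 = -l*(5 + R)*R/2 = -R*l*(5 + R)/2)
z(p, d) = d + p - 198/p - 7/d (z(p, d) = (p + d) + (-7/d + (-1/2*6*6*(5 + 6))/p) = (d + p) + (-7/d + (-1/2*6*6*11)/p) = (d + p) + (-7/d - 198/p) = (d + p) + (-198/p - 7/d) = d + p - 198/p - 7/d)
sqrt(z(-10, u(2)) - 177) = sqrt((2 - 10 - 198/(-10) - 7/2) - 177) = sqrt((2 - 10 - 198*(-1/10) - 7*1/2) - 177) = sqrt((2 - 10 + 99/5 - 7/2) - 177) = sqrt(83/10 - 177) = sqrt(-1687/10) = I*sqrt(16870)/10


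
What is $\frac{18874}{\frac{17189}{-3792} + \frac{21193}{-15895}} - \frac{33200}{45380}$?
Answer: $- \frac{2581820534825300}{802279851959} \approx -3218.1$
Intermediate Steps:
$\frac{18874}{\frac{17189}{-3792} + \frac{21193}{-15895}} - \frac{33200}{45380} = \frac{18874}{17189 \left(- \frac{1}{3792}\right) + 21193 \left(- \frac{1}{15895}\right)} - \frac{1660}{2269} = \frac{18874}{- \frac{17189}{3792} - \frac{21193}{15895}} - \frac{1660}{2269} = \frac{18874}{- \frac{353583011}{60273840}} - \frac{1660}{2269} = 18874 \left(- \frac{60273840}{353583011}\right) - \frac{1660}{2269} = - \frac{1137608456160}{353583011} - \frac{1660}{2269} = - \frac{2581820534825300}{802279851959}$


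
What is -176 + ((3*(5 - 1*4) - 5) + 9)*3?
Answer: -155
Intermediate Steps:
-176 + ((3*(5 - 1*4) - 5) + 9)*3 = -176 + ((3*(5 - 4) - 5) + 9)*3 = -176 + ((3*1 - 5) + 9)*3 = -176 + ((3 - 5) + 9)*3 = -176 + (-2 + 9)*3 = -176 + 7*3 = -176 + 21 = -155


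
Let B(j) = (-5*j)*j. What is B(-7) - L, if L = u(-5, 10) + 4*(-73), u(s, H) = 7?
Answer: 40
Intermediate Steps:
L = -285 (L = 7 + 4*(-73) = 7 - 292 = -285)
B(j) = -5*j**2
B(-7) - L = -5*(-7)**2 - 1*(-285) = -5*49 + 285 = -245 + 285 = 40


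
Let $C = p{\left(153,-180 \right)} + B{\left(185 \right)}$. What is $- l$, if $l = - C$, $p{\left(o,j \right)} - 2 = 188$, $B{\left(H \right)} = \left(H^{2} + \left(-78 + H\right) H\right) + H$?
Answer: $54395$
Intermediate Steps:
$B{\left(H \right)} = H + H^{2} + H \left(-78 + H\right)$ ($B{\left(H \right)} = \left(H^{2} + H \left(-78 + H\right)\right) + H = H + H^{2} + H \left(-78 + H\right)$)
$p{\left(o,j \right)} = 190$ ($p{\left(o,j \right)} = 2 + 188 = 190$)
$C = 54395$ ($C = 190 + 185 \left(-77 + 2 \cdot 185\right) = 190 + 185 \left(-77 + 370\right) = 190 + 185 \cdot 293 = 190 + 54205 = 54395$)
$l = -54395$ ($l = \left(-1\right) 54395 = -54395$)
$- l = \left(-1\right) \left(-54395\right) = 54395$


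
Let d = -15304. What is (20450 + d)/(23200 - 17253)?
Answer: 5146/5947 ≈ 0.86531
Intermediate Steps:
(20450 + d)/(23200 - 17253) = (20450 - 15304)/(23200 - 17253) = 5146/5947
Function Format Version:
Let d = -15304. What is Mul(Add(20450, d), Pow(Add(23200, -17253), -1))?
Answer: Rational(5146, 5947) ≈ 0.86531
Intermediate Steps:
Mul(Add(20450, d), Pow(Add(23200, -17253), -1)) = Mul(Add(20450, -15304), Pow(Add(23200, -17253), -1)) = Mul(5146, Pow(5947, -1)) = Mul(5146, Rational(1, 5947)) = Rational(5146, 5947)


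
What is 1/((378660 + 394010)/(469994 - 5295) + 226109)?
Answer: 464699/105073398861 ≈ 4.4226e-6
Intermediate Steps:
1/((378660 + 394010)/(469994 - 5295) + 226109) = 1/(772670/464699 + 226109) = 1/(105073398861/464699) = 464699/105073398861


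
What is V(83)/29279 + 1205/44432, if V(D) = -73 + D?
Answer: 35725515/1300924528 ≈ 0.027462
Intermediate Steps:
V(83)/29279 + 1205/44432 = (-73 + 83)/29279 + 1205/44432 = 10*(1/29279) + 1205*(1/44432) = 10/29279 + 1205/44432 = 35725515/1300924528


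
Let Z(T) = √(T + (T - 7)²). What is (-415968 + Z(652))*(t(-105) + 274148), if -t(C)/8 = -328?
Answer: -115128295296 + 276772*√416677 ≈ -1.1495e+11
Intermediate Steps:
t(C) = 2624 (t(C) = -8*(-328) = 2624)
Z(T) = √(T + (-7 + T)²)
(-415968 + Z(652))*(t(-105) + 274148) = (-415968 + √(652 + (-7 + 652)²))*(2624 + 274148) = (-415968 + √(652 + 645²))*276772 = (-415968 + √(652 + 416025))*276772 = (-415968 + √416677)*276772 = -115128295296 + 276772*√416677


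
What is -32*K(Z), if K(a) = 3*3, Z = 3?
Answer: -288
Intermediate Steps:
K(a) = 9
-32*K(Z) = -32*9 = -288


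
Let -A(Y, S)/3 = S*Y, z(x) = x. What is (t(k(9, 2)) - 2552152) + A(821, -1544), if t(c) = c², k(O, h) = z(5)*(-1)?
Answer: 1250745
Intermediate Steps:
A(Y, S) = -3*S*Y
k(O, h) = -5 (k(O, h) = 5*(-1) = -5)
(t(k(9, 2)) - 2552152) + A(821, -1544) = ((-5)² - 2552152) - 3*(-1544)*821 = (25 - 2552152) + 3802872 = -2552127 + 3802872 = 1250745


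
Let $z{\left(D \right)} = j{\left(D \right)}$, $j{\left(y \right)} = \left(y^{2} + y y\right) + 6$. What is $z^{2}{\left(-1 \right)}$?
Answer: $64$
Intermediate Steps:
$j{\left(y \right)} = 6 + 2 y^{2}$ ($j{\left(y \right)} = \left(y^{2} + y^{2}\right) + 6 = 2 y^{2} + 6 = 6 + 2 y^{2}$)
$z{\left(D \right)} = 6 + 2 D^{2}$
$z^{2}{\left(-1 \right)} = \left(6 + 2 \left(-1\right)^{2}\right)^{2} = \left(6 + 2 \cdot 1\right)^{2} = \left(6 + 2\right)^{2} = 8^{2} = 64$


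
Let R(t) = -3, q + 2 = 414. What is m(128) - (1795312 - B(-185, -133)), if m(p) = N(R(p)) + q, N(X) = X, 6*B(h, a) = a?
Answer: -10769551/6 ≈ -1.7949e+6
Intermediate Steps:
q = 412 (q = -2 + 414 = 412)
B(h, a) = a/6
m(p) = 409 (m(p) = -3 + 412 = 409)
m(128) - (1795312 - B(-185, -133)) = 409 - (1795312 - (-133)/6) = 409 - (1795312 - 1*(-133/6)) = 409 - (1795312 + 133/6) = 409 - 1*10772005/6 = 409 - 10772005/6 = -10769551/6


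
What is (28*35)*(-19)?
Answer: -18620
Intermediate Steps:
(28*35)*(-19) = 980*(-19) = -18620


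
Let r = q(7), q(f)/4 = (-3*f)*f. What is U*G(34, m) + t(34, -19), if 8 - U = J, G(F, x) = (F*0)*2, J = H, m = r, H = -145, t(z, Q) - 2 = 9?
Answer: 11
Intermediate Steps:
t(z, Q) = 11 (t(z, Q) = 2 + 9 = 11)
q(f) = -12*f**2 (q(f) = 4*((-3*f)*f) = 4*(-3*f**2) = -12*f**2)
r = -588 (r = -12*7**2 = -12*49 = -588)
m = -588
J = -145
G(F, x) = 0 (G(F, x) = 0*2 = 0)
U = 153 (U = 8 - 1*(-145) = 8 + 145 = 153)
U*G(34, m) + t(34, -19) = 153*0 + 11 = 0 + 11 = 11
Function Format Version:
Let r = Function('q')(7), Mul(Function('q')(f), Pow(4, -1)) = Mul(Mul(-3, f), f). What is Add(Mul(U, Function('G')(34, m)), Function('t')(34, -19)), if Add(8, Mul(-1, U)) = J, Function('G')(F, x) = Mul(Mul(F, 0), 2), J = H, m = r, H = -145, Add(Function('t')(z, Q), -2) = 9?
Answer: 11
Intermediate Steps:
Function('t')(z, Q) = 11 (Function('t')(z, Q) = Add(2, 9) = 11)
Function('q')(f) = Mul(-12, Pow(f, 2)) (Function('q')(f) = Mul(4, Mul(Mul(-3, f), f)) = Mul(4, Mul(-3, Pow(f, 2))) = Mul(-12, Pow(f, 2)))
r = -588 (r = Mul(-12, Pow(7, 2)) = Mul(-12, 49) = -588)
m = -588
J = -145
Function('G')(F, x) = 0 (Function('G')(F, x) = Mul(0, 2) = 0)
U = 153 (U = Add(8, Mul(-1, -145)) = Add(8, 145) = 153)
Add(Mul(U, Function('G')(34, m)), Function('t')(34, -19)) = Add(Mul(153, 0), 11) = Add(0, 11) = 11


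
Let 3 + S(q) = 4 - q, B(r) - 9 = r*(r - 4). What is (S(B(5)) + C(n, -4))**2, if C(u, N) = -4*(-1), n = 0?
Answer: 81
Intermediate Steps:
C(u, N) = 4
B(r) = 9 + r*(-4 + r) (B(r) = 9 + r*(r - 4) = 9 + r*(-4 + r))
S(q) = 1 - q (S(q) = -3 + (4 - q) = 1 - q)
(S(B(5)) + C(n, -4))**2 = ((1 - (9 + 5**2 - 4*5)) + 4)**2 = ((1 - (9 + 25 - 20)) + 4)**2 = ((1 - 1*14) + 4)**2 = ((1 - 14) + 4)**2 = (-13 + 4)**2 = (-9)**2 = 81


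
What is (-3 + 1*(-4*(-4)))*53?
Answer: 689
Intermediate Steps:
(-3 + 1*(-4*(-4)))*53 = (-3 + 1*16)*53 = (-3 + 16)*53 = 13*53 = 689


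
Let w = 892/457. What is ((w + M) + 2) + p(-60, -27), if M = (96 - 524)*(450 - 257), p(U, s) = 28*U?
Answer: -38515982/457 ≈ -84280.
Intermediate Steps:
M = -82604 (M = -428*193 = -82604)
w = 892/457 (w = 892*(1/457) = 892/457 ≈ 1.9519)
((w + M) + 2) + p(-60, -27) = ((892/457 - 82604) + 2) + 28*(-60) = (-37749136/457 + 2) - 1680 = -37748222/457 - 1680 = -38515982/457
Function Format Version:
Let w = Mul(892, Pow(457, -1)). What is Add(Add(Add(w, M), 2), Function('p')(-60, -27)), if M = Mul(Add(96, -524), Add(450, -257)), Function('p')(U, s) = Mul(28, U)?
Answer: Rational(-38515982, 457) ≈ -84280.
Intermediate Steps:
M = -82604 (M = Mul(-428, 193) = -82604)
w = Rational(892, 457) (w = Mul(892, Rational(1, 457)) = Rational(892, 457) ≈ 1.9519)
Add(Add(Add(w, M), 2), Function('p')(-60, -27)) = Add(Add(Add(Rational(892, 457), -82604), 2), Mul(28, -60)) = Add(Add(Rational(-37749136, 457), 2), -1680) = Add(Rational(-37748222, 457), -1680) = Rational(-38515982, 457)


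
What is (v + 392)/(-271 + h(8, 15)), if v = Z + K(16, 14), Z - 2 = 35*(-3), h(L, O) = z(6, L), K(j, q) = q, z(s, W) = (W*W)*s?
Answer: 303/113 ≈ 2.6814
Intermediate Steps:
z(s, W) = s*W² (z(s, W) = W²*s = s*W²)
h(L, O) = 6*L²
Z = -103 (Z = 2 + 35*(-3) = 2 - 105 = -103)
v = -89 (v = -103 + 14 = -89)
(v + 392)/(-271 + h(8, 15)) = (-89 + 392)/(-271 + 6*8²) = 303/(-271 + 6*64) = 303/(-271 + 384) = 303/113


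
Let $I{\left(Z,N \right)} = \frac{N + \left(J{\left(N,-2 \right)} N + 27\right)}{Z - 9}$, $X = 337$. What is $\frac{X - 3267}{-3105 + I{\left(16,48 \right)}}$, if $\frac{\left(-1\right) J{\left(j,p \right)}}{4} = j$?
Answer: $\frac{10255}{15438} \approx 0.66427$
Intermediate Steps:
$J{\left(j,p \right)} = - 4 j$
$I{\left(Z,N \right)} = \frac{27 + N - 4 N^{2}}{-9 + Z}$ ($I{\left(Z,N \right)} = \frac{N + \left(- 4 N N + 27\right)}{Z - 9} = \frac{N - \left(-27 + 4 N^{2}\right)}{-9 + Z} = \frac{27 + N - 4 N^{2}}{-9 + Z}$)
$\frac{X - 3267}{-3105 + I{\left(16,48 \right)}} = \frac{337 - 3267}{-3105 + \frac{27 + 48 - 4 \cdot 48^{2}}{-9 + 16}} = - \frac{2930}{-3105 + \frac{27 + 48 - 9216}{7}} = - \frac{2930}{-3105 + \frac{1}{7} \left(-9141\right)} = - \frac{2930}{-3105 - \frac{9141}{7}} = - \frac{2930}{- \frac{30876}{7}} = \left(-2930\right) \left(- \frac{7}{30876}\right) = \frac{10255}{15438}$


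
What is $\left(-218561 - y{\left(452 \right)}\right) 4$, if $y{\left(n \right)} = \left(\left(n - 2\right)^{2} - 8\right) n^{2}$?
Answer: $-165480576516$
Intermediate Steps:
$y{\left(n \right)} = n^{2} \left(-8 + \left(-2 + n\right)^{2}\right)$ ($y{\left(n \right)} = \left(\left(-2 + n\right)^{2} - 8\right) n^{2} = \left(-8 + \left(-2 + n\right)^{2}\right) n^{2} = n^{2} \left(-8 + \left(-2 + n\right)^{2}\right)$)
$\left(-218561 - y{\left(452 \right)}\right) 4 = \left(-218561 - 452^{2} \left(-8 + \left(-2 + 452\right)^{2}\right)\right) 4 = \left(-218561 - 204304 \left(-8 + 450^{2}\right)\right) 4 = \left(-218561 - 204304 \left(-8 + 202500\right)\right) 4 = \left(-218561 - 204304 \cdot 202492\right) 4 = \left(-218561 - 41369925568\right) 4 = \left(-41370144129\right) 4 = -165480576516$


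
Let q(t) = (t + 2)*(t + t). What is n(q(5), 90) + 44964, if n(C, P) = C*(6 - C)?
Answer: 40484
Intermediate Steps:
q(t) = 2*t*(2 + t) (q(t) = (2 + t)*(2*t) = 2*t*(2 + t))
n(q(5), 90) + 44964 = (2*5*(2 + 5))*(6 - 2*5*(2 + 5)) + 44964 = (2*5*7)*(6 - 2*5*7) + 44964 = 70*(6 - 1*70) + 44964 = 70*(6 - 70) + 44964 = 70*(-64) + 44964 = -4480 + 44964 = 40484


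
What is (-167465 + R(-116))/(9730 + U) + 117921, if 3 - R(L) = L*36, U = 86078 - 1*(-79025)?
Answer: 20616318907/174833 ≈ 1.1792e+5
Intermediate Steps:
U = 165103 (U = 86078 + 79025 = 165103)
R(L) = 3 - 36*L (R(L) = 3 - L*36 = 3 - 36*L)
(-167465 + R(-116))/(9730 + U) + 117921 = (-167465 + (3 - 36*(-116)))/(9730 + 165103) + 117921 = (-167465 + (3 + 4176))/174833 + 117921 = (-167465 + 4179)*(1/174833) + 117921 = -163286*1/174833 + 117921 = -163286/174833 + 117921 = 20616318907/174833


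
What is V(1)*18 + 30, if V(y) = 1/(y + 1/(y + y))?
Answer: 42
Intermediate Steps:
V(y) = 1/(y + 1/(2*y))
V(1)*18 + 30 = (2*1/(1 + 2*1²))*18 + 30 = (2*1/(1 + 2*1))*18 + 30 = (2*1/(1 + 2))*18 + 30 = (2*1/3)*18 + 30 = (2*1*(⅓))*18 + 30 = (⅔)*18 + 30 = 12 + 30 = 42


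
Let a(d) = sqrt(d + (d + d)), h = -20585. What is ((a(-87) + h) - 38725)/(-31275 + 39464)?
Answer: -59310/8189 + 3*I*sqrt(29)/8189 ≈ -7.2426 + 0.0019728*I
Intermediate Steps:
a(d) = sqrt(3)*sqrt(d) (a(d) = sqrt(d + 2*d) = sqrt(3*d) = sqrt(3)*sqrt(d))
((a(-87) + h) - 38725)/(-31275 + 39464) = ((sqrt(3)*sqrt(-87) - 20585) - 38725)/(-31275 + 39464) = ((sqrt(3)*(I*sqrt(87)) - 20585) - 38725)/8189 = ((3*I*sqrt(29) - 20585) - 38725)*(1/8189) = ((-20585 + 3*I*sqrt(29)) - 38725)*(1/8189) = (-59310 + 3*I*sqrt(29))*(1/8189) = -59310/8189 + 3*I*sqrt(29)/8189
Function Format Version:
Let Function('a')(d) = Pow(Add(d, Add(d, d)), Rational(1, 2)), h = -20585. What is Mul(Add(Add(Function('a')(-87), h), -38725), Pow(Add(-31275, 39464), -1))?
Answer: Add(Rational(-59310, 8189), Mul(Rational(3, 8189), I, Pow(29, Rational(1, 2)))) ≈ Add(-7.2426, Mul(0.0019728, I))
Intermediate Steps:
Function('a')(d) = Mul(Pow(3, Rational(1, 2)), Pow(d, Rational(1, 2))) (Function('a')(d) = Pow(Add(d, Mul(2, d)), Rational(1, 2)) = Pow(Mul(3, d), Rational(1, 2)) = Mul(Pow(3, Rational(1, 2)), Pow(d, Rational(1, 2))))
Mul(Add(Add(Function('a')(-87), h), -38725), Pow(Add(-31275, 39464), -1)) = Mul(Add(Add(Mul(Pow(3, Rational(1, 2)), Pow(-87, Rational(1, 2))), -20585), -38725), Pow(Add(-31275, 39464), -1)) = Mul(Add(Add(Mul(Pow(3, Rational(1, 2)), Mul(I, Pow(87, Rational(1, 2)))), -20585), -38725), Pow(8189, -1)) = Mul(Add(Add(Mul(3, I, Pow(29, Rational(1, 2))), -20585), -38725), Rational(1, 8189)) = Mul(Add(Add(-20585, Mul(3, I, Pow(29, Rational(1, 2)))), -38725), Rational(1, 8189)) = Mul(Add(-59310, Mul(3, I, Pow(29, Rational(1, 2)))), Rational(1, 8189)) = Add(Rational(-59310, 8189), Mul(Rational(3, 8189), I, Pow(29, Rational(1, 2))))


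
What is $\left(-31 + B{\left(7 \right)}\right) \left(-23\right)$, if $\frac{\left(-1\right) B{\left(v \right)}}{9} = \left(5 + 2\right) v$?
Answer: $10856$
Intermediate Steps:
$B{\left(v \right)} = - 63 v$ ($B{\left(v \right)} = - 9 \left(5 + 2\right) v = - 9 \cdot 7 v = - 63 v$)
$\left(-31 + B{\left(7 \right)}\right) \left(-23\right) = \left(-31 - 441\right) \left(-23\right) = \left(-472\right) \left(-23\right) = 10856$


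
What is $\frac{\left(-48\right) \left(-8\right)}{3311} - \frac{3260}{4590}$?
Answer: $- \frac{903130}{1519749} \approx -0.59426$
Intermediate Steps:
$\frac{\left(-48\right) \left(-8\right)}{3311} - \frac{3260}{4590} = 384 \cdot \frac{1}{3311} - \frac{326}{459} = \frac{384}{3311} - \frac{326}{459} = - \frac{903130}{1519749}$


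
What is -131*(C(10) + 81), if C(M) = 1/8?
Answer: -85019/8 ≈ -10627.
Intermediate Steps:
C(M) = ⅛
-131*(C(10) + 81) = -131*(⅛ + 81) = -131*649/8 = -85019/8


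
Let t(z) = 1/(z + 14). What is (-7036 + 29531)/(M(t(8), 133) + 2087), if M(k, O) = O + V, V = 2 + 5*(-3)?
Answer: 22495/2207 ≈ 10.193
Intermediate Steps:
V = -13 (V = 2 - 15 = -13)
t(z) = 1/(14 + z)
M(k, O) = -13 + O (M(k, O) = O - 13 = -13 + O)
(-7036 + 29531)/(M(t(8), 133) + 2087) = (-7036 + 29531)/((-13 + 133) + 2087) = 22495/(120 + 2087) = 22495/2207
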